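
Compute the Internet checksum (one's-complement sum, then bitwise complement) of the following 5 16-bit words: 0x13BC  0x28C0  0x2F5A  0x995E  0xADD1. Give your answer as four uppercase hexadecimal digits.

4CF9

One's-complement addition (fold any carry out of bit 15 back into bit 0):
  0x13BC + 0x28C0 = 0x03C7C
  0x3C7C + 0x2F5A = 0x06BD6
  0x6BD6 + 0x995E = 0x10534 → wrap carry → 0x0535
  0x0535 + 0xADD1 = 0x0B306
One's-complement sum = 0xB306.
Checksum = ~0xB306 & 0xFFFF = 0x4CF9.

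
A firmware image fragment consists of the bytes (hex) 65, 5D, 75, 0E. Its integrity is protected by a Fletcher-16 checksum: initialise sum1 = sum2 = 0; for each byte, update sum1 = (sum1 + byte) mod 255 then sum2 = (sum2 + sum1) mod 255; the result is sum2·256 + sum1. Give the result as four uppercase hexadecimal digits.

Running sums (mod 255):
  after byte 0 (65): sum1=101, sum2=101
  after byte 1 (5D): sum1=194, sum2=40
  after byte 2 (75): sum1=56, sum2=96
  after byte 3 (0E): sum1=70, sum2=166
Checksum = sum2·256 + sum1 = 166·256 + 70 = 42566 = 0xA646.

A646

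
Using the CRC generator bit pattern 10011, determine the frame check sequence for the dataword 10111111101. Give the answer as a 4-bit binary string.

0100

Append 4 zeros: 101111111010000. Divide by 10011 (XOR where the leading bit is 1):
  pos 0: 10111 XOR 10011 = 00100
  pos 2: 10011 XOR 10011 = 00000
  pos 7: 11010 XOR 10011 = 01001
  pos 8: 10010 XOR 10011 = 00001
Remainder (last 4 bits) = 0100. This is the CRC / FCS.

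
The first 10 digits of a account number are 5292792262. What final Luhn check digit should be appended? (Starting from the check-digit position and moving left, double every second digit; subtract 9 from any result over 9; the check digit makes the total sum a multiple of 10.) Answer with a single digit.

6

Partial digits right→left: 2 6 2 2 9 7 2 9 2 5
Double every second digit counting from the check-digit position (so the 1st, 3rd, 5th, ... of the partial from the right).
  doubled (with −9 where >9): 4 4 9 4 4 → sum 25
  kept as-is: 6 2 7 9 5 → sum 29
Total = 25 + 29 = 54.
Check digit = (10 − (54 mod 10)) mod 10 = 6.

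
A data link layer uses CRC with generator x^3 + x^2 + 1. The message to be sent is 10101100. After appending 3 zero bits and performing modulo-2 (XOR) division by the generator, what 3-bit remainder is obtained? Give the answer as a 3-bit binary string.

010

Append 3 zeros: 10101100000. Divide by 1101 (XOR where the leading bit is 1):
  pos 0: 1010 XOR 1101 = 0111
  pos 1: 1111 XOR 1101 = 0010
  pos 3: 1010 XOR 1101 = 0111
  pos 4: 1110 XOR 1101 = 0011
  pos 6: 1100 XOR 1101 = 0001
Remainder (last 3 bits) = 010. This is the CRC / FCS.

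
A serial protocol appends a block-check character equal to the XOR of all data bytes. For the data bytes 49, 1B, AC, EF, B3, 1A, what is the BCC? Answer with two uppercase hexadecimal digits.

B8

XOR the bytes together:
  start with 0x49
  0x49 ⊕ 0x1B = 0x52
  0x52 ⊕ 0xAC = 0xFE
  0xFE ⊕ 0xEF = 0x11
  0x11 ⊕ 0xB3 = 0xA2
  0xA2 ⊕ 0x1A = 0xB8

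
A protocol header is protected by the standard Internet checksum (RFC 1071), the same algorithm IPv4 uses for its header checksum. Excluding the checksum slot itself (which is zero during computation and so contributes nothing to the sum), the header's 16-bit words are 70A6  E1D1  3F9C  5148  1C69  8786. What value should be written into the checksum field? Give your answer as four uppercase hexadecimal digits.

One's-complement addition (fold any carry out of bit 15 back into bit 0):
  0x70A6 + 0xE1D1 = 0x15277 → wrap carry → 0x5278
  0x5278 + 0x3F9C = 0x09214
  0x9214 + 0x5148 = 0x0E35C
  0xE35C + 0x1C69 = 0x0FFC5
  0xFFC5 + 0x8786 = 0x1874B → wrap carry → 0x874C
One's-complement sum = 0x874C.
Checksum = ~0x874C & 0xFFFF = 0x78B3.

78B3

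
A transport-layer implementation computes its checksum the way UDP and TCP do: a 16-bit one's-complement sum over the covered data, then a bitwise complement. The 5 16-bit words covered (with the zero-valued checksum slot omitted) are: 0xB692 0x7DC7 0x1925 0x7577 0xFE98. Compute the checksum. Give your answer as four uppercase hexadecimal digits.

3E70

One's-complement addition (fold any carry out of bit 15 back into bit 0):
  0xB692 + 0x7DC7 = 0x13459 → wrap carry → 0x345A
  0x345A + 0x1925 = 0x04D7F
  0x4D7F + 0x7577 = 0x0C2F6
  0xC2F6 + 0xFE98 = 0x1C18E → wrap carry → 0xC18F
One's-complement sum = 0xC18F.
Checksum = ~0xC18F & 0xFFFF = 0x3E70.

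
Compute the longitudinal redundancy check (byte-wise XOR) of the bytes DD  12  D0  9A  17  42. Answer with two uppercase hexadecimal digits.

D0

XOR the bytes together:
  start with 0xDD
  0xDD ⊕ 0x12 = 0xCF
  0xCF ⊕ 0xD0 = 0x1F
  0x1F ⊕ 0x9A = 0x85
  0x85 ⊕ 0x17 = 0x92
  0x92 ⊕ 0x42 = 0xD0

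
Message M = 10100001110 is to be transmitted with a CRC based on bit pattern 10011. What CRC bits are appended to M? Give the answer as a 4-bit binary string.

0111

Append 4 zeros: 101000011100000. Divide by 10011 (XOR where the leading bit is 1):
  pos 0: 10100 XOR 10011 = 00111
  pos 2: 11100 XOR 10011 = 01111
  pos 3: 11111 XOR 10011 = 01100
  pos 4: 11001 XOR 10011 = 01010
  pos 5: 10101 XOR 10011 = 00110
  pos 7: 11000 XOR 10011 = 01011
  pos 8: 10110 XOR 10011 = 00101
  pos 10: 10100 XOR 10011 = 00111
Remainder (last 4 bits) = 0111. This is the CRC / FCS.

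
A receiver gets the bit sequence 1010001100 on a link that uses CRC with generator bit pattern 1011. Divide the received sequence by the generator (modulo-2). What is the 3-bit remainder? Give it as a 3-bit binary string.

Modulo-2 division of 1010001100 by 1011:
  pos 0: 1010 XOR 1011 = 0001
  pos 3: 1001 XOR 1011 = 0010
  pos 5: 1010 XOR 1011 = 0001
Remainder = 010 (nonzero — an error is detected).

010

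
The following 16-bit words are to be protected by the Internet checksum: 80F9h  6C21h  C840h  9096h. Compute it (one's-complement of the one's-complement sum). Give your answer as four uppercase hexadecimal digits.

BA0D

One's-complement addition (fold any carry out of bit 15 back into bit 0):
  0x80F9 + 0x6C21 = 0x0ED1A
  0xED1A + 0xC840 = 0x1B55A → wrap carry → 0xB55B
  0xB55B + 0x9096 = 0x145F1 → wrap carry → 0x45F2
One's-complement sum = 0x45F2.
Checksum = ~0x45F2 & 0xFFFF = 0xBA0D.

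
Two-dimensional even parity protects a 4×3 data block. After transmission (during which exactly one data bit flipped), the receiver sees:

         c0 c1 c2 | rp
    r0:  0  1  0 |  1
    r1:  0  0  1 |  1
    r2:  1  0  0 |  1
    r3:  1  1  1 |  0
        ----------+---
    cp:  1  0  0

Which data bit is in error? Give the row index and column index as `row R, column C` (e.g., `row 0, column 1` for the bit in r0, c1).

row 3, column 0

Recompute each row's even parity and compare to rp:
  r0: data parity 1, sent rp 1 → ok
  r1: data parity 1, sent rp 1 → ok
  r2: data parity 1, sent rp 1 → ok
  r3: data parity 1, sent rp 0 → mismatch
Recompute each column's even parity and compare to cp:
  c0: data parity 0, sent cp 1 → mismatch
  c1: data parity 0, sent cp 0 → ok
  c2: data parity 0, sent cp 0 → ok
Exactly one row (r3) and one column (c0) fail → the flipped bit is at their intersection.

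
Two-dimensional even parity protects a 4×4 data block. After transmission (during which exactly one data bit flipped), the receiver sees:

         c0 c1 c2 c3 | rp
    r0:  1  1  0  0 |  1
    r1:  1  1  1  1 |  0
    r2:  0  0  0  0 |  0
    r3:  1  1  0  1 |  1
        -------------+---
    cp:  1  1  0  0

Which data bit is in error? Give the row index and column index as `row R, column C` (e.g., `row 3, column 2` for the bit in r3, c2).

row 0, column 2

Recompute each row's even parity and compare to rp:
  r0: data parity 0, sent rp 1 → mismatch
  r1: data parity 0, sent rp 0 → ok
  r2: data parity 0, sent rp 0 → ok
  r3: data parity 1, sent rp 1 → ok
Recompute each column's even parity and compare to cp:
  c0: data parity 1, sent cp 1 → ok
  c1: data parity 1, sent cp 1 → ok
  c2: data parity 1, sent cp 0 → mismatch
  c3: data parity 0, sent cp 0 → ok
Exactly one row (r0) and one column (c2) fail → the flipped bit is at their intersection.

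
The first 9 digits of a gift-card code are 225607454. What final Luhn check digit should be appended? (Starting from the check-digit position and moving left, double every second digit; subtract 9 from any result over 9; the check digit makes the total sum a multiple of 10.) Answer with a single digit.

9

Partial digits right→left: 4 5 4 7 0 6 5 2 2
Double every second digit counting from the check-digit position (so the 1st, 3rd, 5th, ... of the partial from the right).
  doubled (with −9 where >9): 8 8 0 1 4 → sum 21
  kept as-is: 5 7 6 2 → sum 20
Total = 21 + 20 = 41.
Check digit = (10 − (41 mod 10)) mod 10 = 9.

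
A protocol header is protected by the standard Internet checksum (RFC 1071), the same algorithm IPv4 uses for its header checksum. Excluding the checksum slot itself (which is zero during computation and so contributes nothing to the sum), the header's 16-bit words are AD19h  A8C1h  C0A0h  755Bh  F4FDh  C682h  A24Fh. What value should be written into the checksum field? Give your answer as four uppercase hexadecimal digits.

One's-complement addition (fold any carry out of bit 15 back into bit 0):
  0xAD19 + 0xA8C1 = 0x155DA → wrap carry → 0x55DB
  0x55DB + 0xC0A0 = 0x1167B → wrap carry → 0x167C
  0x167C + 0x755B = 0x08BD7
  0x8BD7 + 0xF4FD = 0x180D4 → wrap carry → 0x80D5
  0x80D5 + 0xC682 = 0x14757 → wrap carry → 0x4758
  0x4758 + 0xA24F = 0x0E9A7
One's-complement sum = 0xE9A7.
Checksum = ~0xE9A7 & 0xFFFF = 0x1658.

1658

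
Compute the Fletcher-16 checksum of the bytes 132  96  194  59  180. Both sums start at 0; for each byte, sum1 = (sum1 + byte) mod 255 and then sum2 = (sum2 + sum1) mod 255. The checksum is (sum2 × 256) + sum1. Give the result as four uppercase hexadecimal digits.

8B97

Running sums (mod 255):
  after byte 0 (132): sum1=132, sum2=132
  after byte 1 (96): sum1=228, sum2=105
  after byte 2 (194): sum1=167, sum2=17
  after byte 3 (59): sum1=226, sum2=243
  after byte 4 (180): sum1=151, sum2=139
Checksum = sum2·256 + sum1 = 139·256 + 151 = 35735 = 0x8B97.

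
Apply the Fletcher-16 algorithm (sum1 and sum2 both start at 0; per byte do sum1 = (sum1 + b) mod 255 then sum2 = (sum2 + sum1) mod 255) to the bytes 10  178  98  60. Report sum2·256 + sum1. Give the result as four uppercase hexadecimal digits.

Running sums (mod 255):
  after byte 0 (10): sum1=10, sum2=10
  after byte 1 (178): sum1=188, sum2=198
  after byte 2 (98): sum1=31, sum2=229
  after byte 3 (60): sum1=91, sum2=65
Checksum = sum2·256 + sum1 = 65·256 + 91 = 16731 = 0x415B.

415B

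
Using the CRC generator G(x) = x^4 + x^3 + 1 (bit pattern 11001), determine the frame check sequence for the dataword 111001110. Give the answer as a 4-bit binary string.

0111

Append 4 zeros: 1110011100000. Divide by 11001 (XOR where the leading bit is 1):
  pos 0: 11100 XOR 11001 = 00101
  pos 2: 10111 XOR 11001 = 01110
  pos 3: 11101 XOR 11001 = 00100
  pos 5: 10000 XOR 11001 = 01001
  pos 6: 10010 XOR 11001 = 01011
  pos 7: 10110 XOR 11001 = 01111
  pos 8: 11110 XOR 11001 = 00111
Remainder (last 4 bits) = 0111. This is the CRC / FCS.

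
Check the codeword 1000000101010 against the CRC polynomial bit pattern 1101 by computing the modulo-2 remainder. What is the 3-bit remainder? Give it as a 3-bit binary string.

111

Modulo-2 division of 1000000101010 by 1101:
  pos 0: 1000 XOR 1101 = 0101
  pos 1: 1010 XOR 1101 = 0111
  pos 2: 1110 XOR 1101 = 0011
  pos 4: 1101 XOR 1101 = 0000
  pos 9: 1010 XOR 1101 = 0111
Remainder = 111 (nonzero — an error is detected).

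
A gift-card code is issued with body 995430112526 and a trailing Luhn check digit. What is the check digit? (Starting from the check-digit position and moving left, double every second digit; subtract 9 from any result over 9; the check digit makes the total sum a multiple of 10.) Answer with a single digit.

Partial digits right→left: 6 2 5 2 1 1 0 3 4 5 9 9
Double every second digit counting from the check-digit position (so the 1st, 3rd, 5th, ... of the partial from the right).
  doubled (with −9 where >9): 3 1 2 0 8 9 → sum 23
  kept as-is: 2 2 1 3 5 9 → sum 22
Total = 23 + 22 = 45.
Check digit = (10 − (45 mod 10)) mod 10 = 5.

5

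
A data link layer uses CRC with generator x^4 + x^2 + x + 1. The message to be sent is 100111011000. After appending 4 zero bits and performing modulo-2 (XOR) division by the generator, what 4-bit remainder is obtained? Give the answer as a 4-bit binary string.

Append 4 zeros: 1001110110000000. Divide by 10111 (XOR where the leading bit is 1):
  pos 0: 10011 XOR 10111 = 00100
  pos 2: 10010 XOR 10111 = 00101
  pos 4: 10111 XOR 10111 = 00000
Remainder (last 4 bits) = 0000. This is the CRC / FCS.

0000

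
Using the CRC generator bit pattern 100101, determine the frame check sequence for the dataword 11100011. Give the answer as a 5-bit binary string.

Append 5 zeros: 1110001100000. Divide by 100101 (XOR where the leading bit is 1):
  pos 0: 111000 XOR 100101 = 011101
  pos 1: 111011 XOR 100101 = 011110
  pos 2: 111101 XOR 100101 = 011000
  pos 3: 110000 XOR 100101 = 010101
  pos 4: 101010 XOR 100101 = 001111
  pos 6: 111100 XOR 100101 = 011001
  pos 7: 110010 XOR 100101 = 010111
Remainder (last 5 bits) = 10111. This is the CRC / FCS.

10111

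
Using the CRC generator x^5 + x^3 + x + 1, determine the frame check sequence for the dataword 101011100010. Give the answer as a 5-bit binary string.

00101

Append 5 zeros: 10101110001000000. Divide by 101011 (XOR where the leading bit is 1):
  pos 0: 101011 XOR 101011 = 000000
  pos 6: 100010 XOR 101011 = 001001
  pos 8: 100100 XOR 101011 = 001111
  pos 10: 111100 XOR 101011 = 010111
  pos 11: 101110 XOR 101011 = 000101
Remainder (last 5 bits) = 00101. This is the CRC / FCS.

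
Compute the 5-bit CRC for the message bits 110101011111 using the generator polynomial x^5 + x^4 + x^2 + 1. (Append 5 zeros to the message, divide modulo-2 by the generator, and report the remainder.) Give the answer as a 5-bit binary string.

01110

Append 5 zeros: 11010101111100000. Divide by 110101 (XOR where the leading bit is 1):
  pos 0: 110101 XOR 110101 = 000000
  pos 7: 111110 XOR 110101 = 001011
  pos 9: 101100 XOR 110101 = 011001
  pos 10: 110010 XOR 110101 = 000111
Remainder (last 5 bits) = 01110. This is the CRC / FCS.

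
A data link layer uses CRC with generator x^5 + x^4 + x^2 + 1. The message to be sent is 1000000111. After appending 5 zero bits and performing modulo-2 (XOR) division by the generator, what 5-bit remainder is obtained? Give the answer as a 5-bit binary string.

11011

Append 5 zeros: 100000011100000. Divide by 110101 (XOR where the leading bit is 1):
  pos 0: 100000 XOR 110101 = 010101
  pos 1: 101010 XOR 110101 = 011111
  pos 2: 111111 XOR 110101 = 001010
  pos 4: 101011 XOR 110101 = 011110
  pos 5: 111100 XOR 110101 = 001001
  pos 7: 100100 XOR 110101 = 010001
  pos 8: 100010 XOR 110101 = 010111
  pos 9: 101110 XOR 110101 = 011011
Remainder (last 5 bits) = 11011. This is the CRC / FCS.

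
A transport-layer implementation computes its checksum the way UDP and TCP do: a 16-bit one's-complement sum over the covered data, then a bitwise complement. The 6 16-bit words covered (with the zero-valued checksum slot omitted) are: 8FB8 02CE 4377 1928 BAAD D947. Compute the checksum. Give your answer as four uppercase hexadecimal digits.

7CE4

One's-complement addition (fold any carry out of bit 15 back into bit 0):
  0x8FB8 + 0x02CE = 0x09286
  0x9286 + 0x4377 = 0x0D5FD
  0xD5FD + 0x1928 = 0x0EF25
  0xEF25 + 0xBAAD = 0x1A9D2 → wrap carry → 0xA9D3
  0xA9D3 + 0xD947 = 0x1831A → wrap carry → 0x831B
One's-complement sum = 0x831B.
Checksum = ~0x831B & 0xFFFF = 0x7CE4.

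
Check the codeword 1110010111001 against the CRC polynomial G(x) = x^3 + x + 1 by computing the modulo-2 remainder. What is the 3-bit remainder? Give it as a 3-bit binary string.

Modulo-2 division of 1110010111001 by 1011:
  pos 0: 1110 XOR 1011 = 0101
  pos 1: 1010 XOR 1011 = 0001
  pos 4: 1101 XOR 1011 = 0110
  pos 5: 1101 XOR 1011 = 0110
  pos 6: 1101 XOR 1011 = 0110
  pos 7: 1100 XOR 1011 = 0111
  pos 8: 1110 XOR 1011 = 0101
  pos 9: 1011 XOR 1011 = 0000
Remainder = 000 (zero — the frame passes the CRC check).

000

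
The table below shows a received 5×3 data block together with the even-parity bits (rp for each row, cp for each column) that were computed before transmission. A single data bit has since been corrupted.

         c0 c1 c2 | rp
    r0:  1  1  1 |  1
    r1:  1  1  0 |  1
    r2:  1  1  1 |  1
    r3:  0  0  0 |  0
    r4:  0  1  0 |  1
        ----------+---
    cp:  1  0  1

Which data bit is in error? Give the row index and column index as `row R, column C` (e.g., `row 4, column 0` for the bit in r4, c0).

row 1, column 2

Recompute each row's even parity and compare to rp:
  r0: data parity 1, sent rp 1 → ok
  r1: data parity 0, sent rp 1 → mismatch
  r2: data parity 1, sent rp 1 → ok
  r3: data parity 0, sent rp 0 → ok
  r4: data parity 1, sent rp 1 → ok
Recompute each column's even parity and compare to cp:
  c0: data parity 1, sent cp 1 → ok
  c1: data parity 0, sent cp 0 → ok
  c2: data parity 0, sent cp 1 → mismatch
Exactly one row (r1) and one column (c2) fail → the flipped bit is at their intersection.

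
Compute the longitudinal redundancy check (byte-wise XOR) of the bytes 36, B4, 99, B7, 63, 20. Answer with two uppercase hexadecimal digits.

EF

XOR the bytes together:
  start with 0x36
  0x36 ⊕ 0xB4 = 0x82
  0x82 ⊕ 0x99 = 0x1B
  0x1B ⊕ 0xB7 = 0xAC
  0xAC ⊕ 0x63 = 0xCF
  0xCF ⊕ 0x20 = 0xEF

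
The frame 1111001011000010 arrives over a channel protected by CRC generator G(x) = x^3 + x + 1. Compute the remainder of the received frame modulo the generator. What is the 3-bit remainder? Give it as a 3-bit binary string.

011

Modulo-2 division of 1111001011000010 by 1011:
  pos 0: 1111 XOR 1011 = 0100
  pos 1: 1000 XOR 1011 = 0011
  pos 3: 1101 XOR 1011 = 0110
  pos 4: 1100 XOR 1011 = 0111
  pos 5: 1111 XOR 1011 = 0100
  pos 6: 1001 XOR 1011 = 0010
  pos 8: 1000 XOR 1011 = 0011
  pos 10: 1100 XOR 1011 = 0111
  pos 11: 1111 XOR 1011 = 0100
  pos 12: 1000 XOR 1011 = 0011
Remainder = 011 (nonzero — an error is detected).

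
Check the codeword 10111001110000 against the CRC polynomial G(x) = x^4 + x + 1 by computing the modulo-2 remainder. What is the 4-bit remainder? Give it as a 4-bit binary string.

Modulo-2 division of 10111001110000 by 10011:
  pos 0: 10111 XOR 10011 = 00100
  pos 2: 10000 XOR 10011 = 00011
  pos 5: 11111 XOR 10011 = 01100
  pos 6: 11000 XOR 10011 = 01011
  pos 7: 10110 XOR 10011 = 00101
  pos 9: 10100 XOR 10011 = 00111
Remainder = 0111 (nonzero — an error is detected).

0111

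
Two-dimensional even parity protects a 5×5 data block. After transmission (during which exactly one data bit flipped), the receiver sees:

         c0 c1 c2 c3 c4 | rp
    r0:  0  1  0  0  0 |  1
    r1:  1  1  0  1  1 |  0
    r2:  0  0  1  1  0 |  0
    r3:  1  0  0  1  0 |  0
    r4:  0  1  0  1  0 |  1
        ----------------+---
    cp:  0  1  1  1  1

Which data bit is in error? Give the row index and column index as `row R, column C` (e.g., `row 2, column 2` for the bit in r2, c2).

row 4, column 3

Recompute each row's even parity and compare to rp:
  r0: data parity 1, sent rp 1 → ok
  r1: data parity 0, sent rp 0 → ok
  r2: data parity 0, sent rp 0 → ok
  r3: data parity 0, sent rp 0 → ok
  r4: data parity 0, sent rp 1 → mismatch
Recompute each column's even parity and compare to cp:
  c0: data parity 0, sent cp 0 → ok
  c1: data parity 1, sent cp 1 → ok
  c2: data parity 1, sent cp 1 → ok
  c3: data parity 0, sent cp 1 → mismatch
  c4: data parity 1, sent cp 1 → ok
Exactly one row (r4) and one column (c3) fail → the flipped bit is at their intersection.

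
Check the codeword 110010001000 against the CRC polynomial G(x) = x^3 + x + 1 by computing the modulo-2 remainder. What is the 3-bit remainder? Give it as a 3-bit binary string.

Modulo-2 division of 110010001000 by 1011:
  pos 0: 1100 XOR 1011 = 0111
  pos 1: 1111 XOR 1011 = 0100
  pos 2: 1000 XOR 1011 = 0011
  pos 4: 1100 XOR 1011 = 0111
  pos 5: 1111 XOR 1011 = 0100
  pos 6: 1000 XOR 1011 = 0011
  pos 8: 1100 XOR 1011 = 0111
Remainder = 111 (nonzero — an error is detected).

111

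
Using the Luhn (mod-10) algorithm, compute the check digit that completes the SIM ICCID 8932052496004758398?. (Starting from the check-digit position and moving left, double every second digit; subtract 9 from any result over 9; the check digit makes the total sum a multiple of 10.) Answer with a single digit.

Partial digits right→left: 8 9 3 8 5 7 4 0 0 6 9 4 2 5 0 2 3 9 8
Double every second digit counting from the check-digit position (so the 1st, 3rd, 5th, ... of the partial from the right).
  doubled (with −9 where >9): 7 6 1 8 0 9 4 0 6 7 → sum 48
  kept as-is: 9 8 7 0 6 4 5 2 9 → sum 50
Total = 48 + 50 = 98.
Check digit = (10 − (98 mod 10)) mod 10 = 2.

2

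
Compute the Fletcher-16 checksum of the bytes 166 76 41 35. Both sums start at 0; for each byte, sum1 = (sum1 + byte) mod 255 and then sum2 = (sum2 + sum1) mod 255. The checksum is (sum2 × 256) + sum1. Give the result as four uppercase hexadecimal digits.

Running sums (mod 255):
  after byte 0 (166): sum1=166, sum2=166
  after byte 1 (76): sum1=242, sum2=153
  after byte 2 (41): sum1=28, sum2=181
  after byte 3 (35): sum1=63, sum2=244
Checksum = sum2·256 + sum1 = 244·256 + 63 = 62527 = 0xF43F.

F43F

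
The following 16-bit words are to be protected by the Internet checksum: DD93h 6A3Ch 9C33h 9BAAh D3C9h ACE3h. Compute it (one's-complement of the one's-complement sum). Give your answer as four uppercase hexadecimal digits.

FFA3

One's-complement addition (fold any carry out of bit 15 back into bit 0):
  0xDD93 + 0x6A3C = 0x147CF → wrap carry → 0x47D0
  0x47D0 + 0x9C33 = 0x0E403
  0xE403 + 0x9BAA = 0x17FAD → wrap carry → 0x7FAE
  0x7FAE + 0xD3C9 = 0x15377 → wrap carry → 0x5378
  0x5378 + 0xACE3 = 0x1005B → wrap carry → 0x005C
One's-complement sum = 0x005C.
Checksum = ~0x005C & 0xFFFF = 0xFFA3.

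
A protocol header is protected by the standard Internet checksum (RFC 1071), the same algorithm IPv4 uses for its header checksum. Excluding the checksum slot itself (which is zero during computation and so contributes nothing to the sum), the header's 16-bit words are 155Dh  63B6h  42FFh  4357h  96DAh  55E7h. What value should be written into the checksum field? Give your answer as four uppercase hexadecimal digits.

One's-complement addition (fold any carry out of bit 15 back into bit 0):
  0x155D + 0x63B6 = 0x07913
  0x7913 + 0x42FF = 0x0BC12
  0xBC12 + 0x4357 = 0x0FF69
  0xFF69 + 0x96DA = 0x19643 → wrap carry → 0x9644
  0x9644 + 0x55E7 = 0x0EC2B
One's-complement sum = 0xEC2B.
Checksum = ~0xEC2B & 0xFFFF = 0x13D4.

13D4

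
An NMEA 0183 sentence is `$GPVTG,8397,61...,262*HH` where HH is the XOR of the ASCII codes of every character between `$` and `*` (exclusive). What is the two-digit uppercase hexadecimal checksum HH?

XOR the ASCII codes of the payload characters:
  'G' = 0x47 → acc = 0x47
  'P' = 0x50 → acc = 0x17
  'V' = 0x56 → acc = 0x41
  'T' = 0x54 → acc = 0x15
  'G' = 0x47 → acc = 0x52
  ',' = 0x2C → acc = 0x7E
  '8' = 0x38 → acc = 0x46
  '3' = 0x33 → acc = 0x75
  '9' = 0x39 → acc = 0x4C
  '7' = 0x37 → acc = 0x7B
  ',' = 0x2C → acc = 0x57
  '6' = 0x36 → acc = 0x61
  '1' = 0x31 → acc = 0x50
  '.' = 0x2E → acc = 0x7E
  '.' = 0x2E → acc = 0x50
  '.' = 0x2E → acc = 0x7E
  ',' = 0x2C → acc = 0x52
  '2' = 0x32 → acc = 0x60
  '6' = 0x36 → acc = 0x56
  '2' = 0x32 → acc = 0x64
Checksum = 0x64.

64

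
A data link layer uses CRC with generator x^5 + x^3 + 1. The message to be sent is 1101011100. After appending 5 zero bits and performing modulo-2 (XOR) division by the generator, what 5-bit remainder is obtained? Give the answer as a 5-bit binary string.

10011

Append 5 zeros: 110101110000000. Divide by 101001 (XOR where the leading bit is 1):
  pos 0: 110101 XOR 101001 = 011100
  pos 1: 111001 XOR 101001 = 010000
  pos 2: 100001 XOR 101001 = 001000
  pos 4: 100000 XOR 101001 = 001001
  pos 6: 100100 XOR 101001 = 001101
  pos 8: 110100 XOR 101001 = 011101
  pos 9: 111010 XOR 101001 = 010011
Remainder (last 5 bits) = 10011. This is the CRC / FCS.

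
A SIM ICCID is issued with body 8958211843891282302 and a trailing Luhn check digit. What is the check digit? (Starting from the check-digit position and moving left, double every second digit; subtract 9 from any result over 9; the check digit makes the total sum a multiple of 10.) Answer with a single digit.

0

Partial digits right→left: 2 0 3 2 8 2 1 9 8 3 4 8 1 1 2 8 5 9 8
Double every second digit counting from the check-digit position (so the 1st, 3rd, 5th, ... of the partial from the right).
  doubled (with −9 where >9): 4 6 7 2 7 8 2 4 1 7 → sum 48
  kept as-is: 0 2 2 9 3 8 1 8 9 → sum 42
Total = 48 + 42 = 90.
Check digit = (10 − (90 mod 10)) mod 10 = 0.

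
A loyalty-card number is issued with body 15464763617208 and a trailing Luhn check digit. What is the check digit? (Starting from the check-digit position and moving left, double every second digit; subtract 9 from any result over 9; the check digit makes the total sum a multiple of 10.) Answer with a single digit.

4

Partial digits right→left: 8 0 2 7 1 6 3 6 7 4 6 4 5 1
Double every second digit counting from the check-digit position (so the 1st, 3rd, 5th, ... of the partial from the right).
  doubled (with −9 where >9): 7 4 2 6 5 3 1 → sum 28
  kept as-is: 0 7 6 6 4 4 1 → sum 28
Total = 28 + 28 = 56.
Check digit = (10 − (56 mod 10)) mod 10 = 4.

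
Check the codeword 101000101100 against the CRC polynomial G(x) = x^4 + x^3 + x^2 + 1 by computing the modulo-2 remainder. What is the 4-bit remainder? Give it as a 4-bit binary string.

Modulo-2 division of 101000101100 by 11101:
  pos 0: 10100 XOR 11101 = 01001
  pos 1: 10010 XOR 11101 = 01111
  pos 2: 11111 XOR 11101 = 00010
  pos 5: 10011 XOR 11101 = 01110
  pos 6: 11100 XOR 11101 = 00001
Remainder = 0010 (nonzero — an error is detected).

0010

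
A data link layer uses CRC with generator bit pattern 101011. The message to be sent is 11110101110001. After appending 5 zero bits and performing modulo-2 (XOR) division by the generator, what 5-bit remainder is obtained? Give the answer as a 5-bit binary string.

11001

Append 5 zeros: 1111010111000100000. Divide by 101011 (XOR where the leading bit is 1):
  pos 0: 111101 XOR 101011 = 010110
  pos 1: 101100 XOR 101011 = 000111
  pos 4: 111111 XOR 101011 = 010100
  pos 5: 101000 XOR 101011 = 000011
  pos 9: 110010 XOR 101011 = 011001
  pos 10: 110010 XOR 101011 = 011001
  pos 11: 110010 XOR 101011 = 011001
  pos 12: 110010 XOR 101011 = 011001
  pos 13: 110010 XOR 101011 = 011001
Remainder (last 5 bits) = 11001. This is the CRC / FCS.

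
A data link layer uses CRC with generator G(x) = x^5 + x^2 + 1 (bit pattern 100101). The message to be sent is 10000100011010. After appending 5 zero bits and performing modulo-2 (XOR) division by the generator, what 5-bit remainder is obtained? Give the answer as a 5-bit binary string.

00010

Append 5 zeros: 1000010001101000000. Divide by 100101 (XOR where the leading bit is 1):
  pos 0: 100001 XOR 100101 = 000100
  pos 3: 100000 XOR 100101 = 000101
  pos 6: 101110 XOR 100101 = 001011
  pos 8: 101110 XOR 100101 = 001011
  pos 10: 101100 XOR 100101 = 001001
  pos 12: 100100 XOR 100101 = 000001
Remainder (last 5 bits) = 00010. This is the CRC / FCS.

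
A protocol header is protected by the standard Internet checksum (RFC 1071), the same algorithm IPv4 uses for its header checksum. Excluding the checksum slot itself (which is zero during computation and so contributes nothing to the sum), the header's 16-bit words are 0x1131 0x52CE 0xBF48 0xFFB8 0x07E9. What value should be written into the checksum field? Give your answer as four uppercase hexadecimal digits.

D515

One's-complement addition (fold any carry out of bit 15 back into bit 0):
  0x1131 + 0x52CE = 0x063FF
  0x63FF + 0xBF48 = 0x12347 → wrap carry → 0x2348
  0x2348 + 0xFFB8 = 0x12300 → wrap carry → 0x2301
  0x2301 + 0x07E9 = 0x02AEA
One's-complement sum = 0x2AEA.
Checksum = ~0x2AEA & 0xFFFF = 0xD515.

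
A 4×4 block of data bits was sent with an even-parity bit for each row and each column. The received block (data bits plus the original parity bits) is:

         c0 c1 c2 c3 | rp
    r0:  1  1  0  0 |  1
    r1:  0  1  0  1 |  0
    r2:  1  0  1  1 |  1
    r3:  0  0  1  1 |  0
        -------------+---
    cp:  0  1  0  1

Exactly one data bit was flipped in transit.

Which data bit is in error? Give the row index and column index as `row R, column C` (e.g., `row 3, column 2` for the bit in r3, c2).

row 0, column 1

Recompute each row's even parity and compare to rp:
  r0: data parity 0, sent rp 1 → mismatch
  r1: data parity 0, sent rp 0 → ok
  r2: data parity 1, sent rp 1 → ok
  r3: data parity 0, sent rp 0 → ok
Recompute each column's even parity and compare to cp:
  c0: data parity 0, sent cp 0 → ok
  c1: data parity 0, sent cp 1 → mismatch
  c2: data parity 0, sent cp 0 → ok
  c3: data parity 1, sent cp 1 → ok
Exactly one row (r0) and one column (c1) fail → the flipped bit is at their intersection.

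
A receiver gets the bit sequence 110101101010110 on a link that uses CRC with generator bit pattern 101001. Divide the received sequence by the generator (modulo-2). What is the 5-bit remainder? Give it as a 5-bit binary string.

Modulo-2 division of 110101101010110 by 101001:
  pos 0: 110101 XOR 101001 = 011100
  pos 1: 111001 XOR 101001 = 010000
  pos 2: 100000 XOR 101001 = 001001
  pos 4: 100110 XOR 101001 = 001111
  pos 6: 111110 XOR 101001 = 010111
  pos 7: 101111 XOR 101001 = 000110
Remainder = 11010 (nonzero — an error is detected).

11010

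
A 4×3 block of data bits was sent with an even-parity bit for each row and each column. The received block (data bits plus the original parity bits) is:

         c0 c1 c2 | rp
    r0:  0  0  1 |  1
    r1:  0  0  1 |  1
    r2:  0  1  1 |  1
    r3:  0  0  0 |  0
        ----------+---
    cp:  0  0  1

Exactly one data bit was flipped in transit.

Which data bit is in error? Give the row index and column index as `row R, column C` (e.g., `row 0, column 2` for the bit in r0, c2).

Recompute each row's even parity and compare to rp:
  r0: data parity 1, sent rp 1 → ok
  r1: data parity 1, sent rp 1 → ok
  r2: data parity 0, sent rp 1 → mismatch
  r3: data parity 0, sent rp 0 → ok
Recompute each column's even parity and compare to cp:
  c0: data parity 0, sent cp 0 → ok
  c1: data parity 1, sent cp 0 → mismatch
  c2: data parity 1, sent cp 1 → ok
Exactly one row (r2) and one column (c1) fail → the flipped bit is at their intersection.

row 2, column 1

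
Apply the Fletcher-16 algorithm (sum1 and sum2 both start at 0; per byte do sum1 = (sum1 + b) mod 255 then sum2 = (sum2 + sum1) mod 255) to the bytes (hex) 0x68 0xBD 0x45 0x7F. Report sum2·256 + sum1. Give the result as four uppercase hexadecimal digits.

E4EA

Running sums (mod 255):
  after byte 0 (0x68): sum1=104, sum2=104
  after byte 1 (0xBD): sum1=38, sum2=142
  after byte 2 (0x45): sum1=107, sum2=249
  after byte 3 (0x7F): sum1=234, sum2=228
Checksum = sum2·256 + sum1 = 228·256 + 234 = 58602 = 0xE4EA.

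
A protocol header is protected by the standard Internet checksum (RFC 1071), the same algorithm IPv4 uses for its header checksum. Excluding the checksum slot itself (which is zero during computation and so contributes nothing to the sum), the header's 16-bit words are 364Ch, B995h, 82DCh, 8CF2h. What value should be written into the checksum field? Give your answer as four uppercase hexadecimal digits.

004F

One's-complement addition (fold any carry out of bit 15 back into bit 0):
  0x364C + 0xB995 = 0x0EFE1
  0xEFE1 + 0x82DC = 0x172BD → wrap carry → 0x72BE
  0x72BE + 0x8CF2 = 0x0FFB0
One's-complement sum = 0xFFB0.
Checksum = ~0xFFB0 & 0xFFFF = 0x004F.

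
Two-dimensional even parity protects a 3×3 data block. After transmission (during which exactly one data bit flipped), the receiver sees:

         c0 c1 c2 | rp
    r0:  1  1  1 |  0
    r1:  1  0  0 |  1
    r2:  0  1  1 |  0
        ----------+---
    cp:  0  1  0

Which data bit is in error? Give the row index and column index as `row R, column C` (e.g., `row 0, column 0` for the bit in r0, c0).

Recompute each row's even parity and compare to rp:
  r0: data parity 1, sent rp 0 → mismatch
  r1: data parity 1, sent rp 1 → ok
  r2: data parity 0, sent rp 0 → ok
Recompute each column's even parity and compare to cp:
  c0: data parity 0, sent cp 0 → ok
  c1: data parity 0, sent cp 1 → mismatch
  c2: data parity 0, sent cp 0 → ok
Exactly one row (r0) and one column (c1) fail → the flipped bit is at their intersection.

row 0, column 1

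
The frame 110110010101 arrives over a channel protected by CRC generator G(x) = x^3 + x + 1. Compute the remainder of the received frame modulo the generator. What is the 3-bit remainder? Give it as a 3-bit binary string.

Modulo-2 division of 110110010101 by 1011:
  pos 0: 1101 XOR 1011 = 0110
  pos 1: 1101 XOR 1011 = 0110
  pos 2: 1100 XOR 1011 = 0111
  pos 3: 1110 XOR 1011 = 0101
  pos 4: 1011 XOR 1011 = 0000
Remainder = 101 (nonzero — an error is detected).

101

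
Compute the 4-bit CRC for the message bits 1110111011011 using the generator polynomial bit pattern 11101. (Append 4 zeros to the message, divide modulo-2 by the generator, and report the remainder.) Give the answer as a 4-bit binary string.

Append 4 zeros: 11101110110110000. Divide by 11101 (XOR where the leading bit is 1):
  pos 0: 11101 XOR 11101 = 00000
  pos 5: 11011 XOR 11101 = 00110
  pos 7: 11001 XOR 11101 = 00100
  pos 9: 10010 XOR 11101 = 01111
  pos 10: 11110 XOR 11101 = 00011
Remainder (last 4 bits) = 1100. This is the CRC / FCS.

1100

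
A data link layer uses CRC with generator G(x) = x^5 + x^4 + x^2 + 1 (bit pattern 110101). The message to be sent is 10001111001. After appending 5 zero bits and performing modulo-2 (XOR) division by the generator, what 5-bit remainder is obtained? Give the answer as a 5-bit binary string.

10010

Append 5 zeros: 1000111100100000. Divide by 110101 (XOR where the leading bit is 1):
  pos 0: 100011 XOR 110101 = 010110
  pos 1: 101101 XOR 110101 = 011000
  pos 2: 110001 XOR 110101 = 000100
  pos 5: 100001 XOR 110101 = 010100
  pos 6: 101000 XOR 110101 = 011101
  pos 7: 111010 XOR 110101 = 001111
  pos 9: 111100 XOR 110101 = 001001
Remainder (last 5 bits) = 10010. This is the CRC / FCS.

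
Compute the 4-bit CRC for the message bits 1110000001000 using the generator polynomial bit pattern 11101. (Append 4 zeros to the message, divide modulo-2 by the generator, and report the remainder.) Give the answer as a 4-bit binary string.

0110

Append 4 zeros: 11100000010000000. Divide by 11101 (XOR where the leading bit is 1):
  pos 0: 11100 XOR 11101 = 00001
  pos 4: 10000 XOR 11101 = 01101
  pos 5: 11011 XOR 11101 = 00110
  pos 7: 11000 XOR 11101 = 00101
  pos 9: 10100 XOR 11101 = 01001
  pos 10: 10010 XOR 11101 = 01111
  pos 11: 11110 XOR 11101 = 00011
Remainder (last 4 bits) = 0110. This is the CRC / FCS.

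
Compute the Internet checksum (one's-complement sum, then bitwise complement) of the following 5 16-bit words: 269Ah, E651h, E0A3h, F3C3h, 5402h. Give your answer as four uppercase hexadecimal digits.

CAA9

One's-complement addition (fold any carry out of bit 15 back into bit 0):
  0x269A + 0xE651 = 0x10CEB → wrap carry → 0x0CEC
  0x0CEC + 0xE0A3 = 0x0ED8F
  0xED8F + 0xF3C3 = 0x1E152 → wrap carry → 0xE153
  0xE153 + 0x5402 = 0x13555 → wrap carry → 0x3556
One's-complement sum = 0x3556.
Checksum = ~0x3556 & 0xFFFF = 0xCAA9.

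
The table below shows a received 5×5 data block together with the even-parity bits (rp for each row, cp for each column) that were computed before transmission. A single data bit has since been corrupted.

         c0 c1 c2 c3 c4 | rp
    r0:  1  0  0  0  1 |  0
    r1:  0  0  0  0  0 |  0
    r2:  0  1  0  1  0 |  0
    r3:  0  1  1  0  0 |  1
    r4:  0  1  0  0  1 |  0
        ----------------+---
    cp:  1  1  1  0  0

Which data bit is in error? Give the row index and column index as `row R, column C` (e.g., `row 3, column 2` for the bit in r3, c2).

Recompute each row's even parity and compare to rp:
  r0: data parity 0, sent rp 0 → ok
  r1: data parity 0, sent rp 0 → ok
  r2: data parity 0, sent rp 0 → ok
  r3: data parity 0, sent rp 1 → mismatch
  r4: data parity 0, sent rp 0 → ok
Recompute each column's even parity and compare to cp:
  c0: data parity 1, sent cp 1 → ok
  c1: data parity 1, sent cp 1 → ok
  c2: data parity 1, sent cp 1 → ok
  c3: data parity 1, sent cp 0 → mismatch
  c4: data parity 0, sent cp 0 → ok
Exactly one row (r3) and one column (c3) fail → the flipped bit is at their intersection.

row 3, column 3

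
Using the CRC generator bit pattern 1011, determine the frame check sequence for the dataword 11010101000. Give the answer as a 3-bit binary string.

Append 3 zeros: 11010101000000. Divide by 1011 (XOR where the leading bit is 1):
  pos 0: 1101 XOR 1011 = 0110
  pos 1: 1100 XOR 1011 = 0111
  pos 2: 1111 XOR 1011 = 0100
  pos 3: 1000 XOR 1011 = 0011
  pos 5: 1110 XOR 1011 = 0101
  pos 6: 1010 XOR 1011 = 0001
  pos 9: 1000 XOR 1011 = 0011
Remainder (last 3 bits) = 110. This is the CRC / FCS.

110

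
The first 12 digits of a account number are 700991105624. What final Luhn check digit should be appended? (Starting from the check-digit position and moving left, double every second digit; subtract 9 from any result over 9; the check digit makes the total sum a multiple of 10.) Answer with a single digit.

Partial digits right→left: 4 2 6 5 0 1 1 9 9 0 0 7
Double every second digit counting from the check-digit position (so the 1st, 3rd, 5th, ... of the partial from the right).
  doubled (with −9 where >9): 8 3 0 2 9 0 → sum 22
  kept as-is: 2 5 1 9 0 7 → sum 24
Total = 22 + 24 = 46.
Check digit = (10 − (46 mod 10)) mod 10 = 4.

4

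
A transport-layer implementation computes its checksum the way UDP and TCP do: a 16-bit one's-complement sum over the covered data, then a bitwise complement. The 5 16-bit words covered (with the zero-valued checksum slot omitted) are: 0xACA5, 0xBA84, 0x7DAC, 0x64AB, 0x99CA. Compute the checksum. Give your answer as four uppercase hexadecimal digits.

One's-complement addition (fold any carry out of bit 15 back into bit 0):
  0xACA5 + 0xBA84 = 0x16729 → wrap carry → 0x672A
  0x672A + 0x7DAC = 0x0E4D6
  0xE4D6 + 0x64AB = 0x14981 → wrap carry → 0x4982
  0x4982 + 0x99CA = 0x0E34C
One's-complement sum = 0xE34C.
Checksum = ~0xE34C & 0xFFFF = 0x1CB3.

1CB3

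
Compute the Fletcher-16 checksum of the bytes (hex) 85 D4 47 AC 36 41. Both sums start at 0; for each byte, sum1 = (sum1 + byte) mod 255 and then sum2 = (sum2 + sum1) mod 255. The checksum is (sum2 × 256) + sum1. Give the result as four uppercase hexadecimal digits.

Running sums (mod 255):
  after byte 0 (85): sum1=133, sum2=133
  after byte 1 (D4): sum1=90, sum2=223
  after byte 2 (47): sum1=161, sum2=129
  after byte 3 (AC): sum1=78, sum2=207
  after byte 4 (36): sum1=132, sum2=84
  after byte 5 (41): sum1=197, sum2=26
Checksum = sum2·256 + sum1 = 26·256 + 197 = 6853 = 0x1AC5.

1AC5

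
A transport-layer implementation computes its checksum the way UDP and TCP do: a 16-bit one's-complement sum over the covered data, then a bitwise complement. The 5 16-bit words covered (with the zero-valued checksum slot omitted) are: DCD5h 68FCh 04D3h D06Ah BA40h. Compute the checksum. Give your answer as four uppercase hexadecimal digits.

One's-complement addition (fold any carry out of bit 15 back into bit 0):
  0xDCD5 + 0x68FC = 0x145D1 → wrap carry → 0x45D2
  0x45D2 + 0x04D3 = 0x04AA5
  0x4AA5 + 0xD06A = 0x11B0F → wrap carry → 0x1B10
  0x1B10 + 0xBA40 = 0x0D550
One's-complement sum = 0xD550.
Checksum = ~0xD550 & 0xFFFF = 0x2AAF.

2AAF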